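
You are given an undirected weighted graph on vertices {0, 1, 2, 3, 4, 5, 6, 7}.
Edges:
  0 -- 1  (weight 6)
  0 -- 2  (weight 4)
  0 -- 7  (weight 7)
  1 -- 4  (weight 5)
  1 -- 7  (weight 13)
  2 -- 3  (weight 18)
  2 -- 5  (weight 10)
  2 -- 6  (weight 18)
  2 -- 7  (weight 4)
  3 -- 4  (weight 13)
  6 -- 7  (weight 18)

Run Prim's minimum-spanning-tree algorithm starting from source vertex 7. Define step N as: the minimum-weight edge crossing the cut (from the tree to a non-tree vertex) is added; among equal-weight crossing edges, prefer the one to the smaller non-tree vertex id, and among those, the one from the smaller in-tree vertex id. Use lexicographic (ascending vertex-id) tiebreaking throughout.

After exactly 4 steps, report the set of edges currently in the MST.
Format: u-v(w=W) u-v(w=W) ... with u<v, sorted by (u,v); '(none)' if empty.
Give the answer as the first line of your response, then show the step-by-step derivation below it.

0-1(w=6) 0-2(w=4) 1-4(w=5) 2-7(w=4)

step 1: add edge 2-7 (w=4); MST = {2-7(w=4)}
step 2: add edge 0-2 (w=4); MST = {0-2(w=4) 2-7(w=4)}
step 3: add edge 0-1 (w=6); MST = {0-1(w=6) 0-2(w=4) 2-7(w=4)}
step 4: add edge 1-4 (w=5); MST = {0-1(w=6) 0-2(w=4) 1-4(w=5) 2-7(w=4)}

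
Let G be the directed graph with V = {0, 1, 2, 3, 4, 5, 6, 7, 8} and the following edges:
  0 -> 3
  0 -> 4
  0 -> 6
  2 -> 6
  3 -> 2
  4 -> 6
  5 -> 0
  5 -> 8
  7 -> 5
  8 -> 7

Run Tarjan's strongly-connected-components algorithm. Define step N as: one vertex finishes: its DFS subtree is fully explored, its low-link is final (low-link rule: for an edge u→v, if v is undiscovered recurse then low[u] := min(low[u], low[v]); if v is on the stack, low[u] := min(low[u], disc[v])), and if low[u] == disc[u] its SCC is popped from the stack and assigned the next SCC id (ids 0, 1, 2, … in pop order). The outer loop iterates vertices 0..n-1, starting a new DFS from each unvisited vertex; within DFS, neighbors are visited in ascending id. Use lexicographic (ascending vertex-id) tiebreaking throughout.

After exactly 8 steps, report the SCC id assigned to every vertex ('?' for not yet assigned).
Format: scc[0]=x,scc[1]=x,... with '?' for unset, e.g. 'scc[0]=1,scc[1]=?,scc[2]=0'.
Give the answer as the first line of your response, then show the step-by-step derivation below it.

scc[0]=4,scc[1]=5,scc[2]=1,scc[3]=2,scc[4]=3,scc[5]=?,scc[6]=0,scc[7]=?,scc[8]=?

step 1: low=(low[0]=0,low[1]=?,low[2]=2,low[3]=1,low[4]=?,low[5]=?,low[6]=3,low[7]=?,low[8]=?); scc=(scc[0]=?,scc[1]=?,scc[2]=?,scc[3]=?,scc[4]=?,scc[5]=?,scc[6]=0,scc[7]=?,scc[8]=?)
step 2: low=(low[0]=0,low[1]=?,low[2]=2,low[3]=1,low[4]=?,low[5]=?,low[6]=3,low[7]=?,low[8]=?); scc=(scc[0]=?,scc[1]=?,scc[2]=1,scc[3]=?,scc[4]=?,scc[5]=?,scc[6]=0,scc[7]=?,scc[8]=?)
step 3: low=(low[0]=0,low[1]=?,low[2]=2,low[3]=1,low[4]=?,low[5]=?,low[6]=3,low[7]=?,low[8]=?); scc=(scc[0]=?,scc[1]=?,scc[2]=1,scc[3]=2,scc[4]=?,scc[5]=?,scc[6]=0,scc[7]=?,scc[8]=?)
step 4: low=(low[0]=0,low[1]=?,low[2]=2,low[3]=1,low[4]=4,low[5]=?,low[6]=3,low[7]=?,low[8]=?); scc=(scc[0]=?,scc[1]=?,scc[2]=1,scc[3]=2,scc[4]=3,scc[5]=?,scc[6]=0,scc[7]=?,scc[8]=?)
step 5: low=(low[0]=0,low[1]=?,low[2]=2,low[3]=1,low[4]=4,low[5]=?,low[6]=3,low[7]=?,low[8]=?); scc=(scc[0]=4,scc[1]=?,scc[2]=1,scc[3]=2,scc[4]=3,scc[5]=?,scc[6]=0,scc[7]=?,scc[8]=?)
step 6: low=(low[0]=0,low[1]=5,low[2]=2,low[3]=1,low[4]=4,low[5]=?,low[6]=3,low[7]=?,low[8]=?); scc=(scc[0]=4,scc[1]=5,scc[2]=1,scc[3]=2,scc[4]=3,scc[5]=?,scc[6]=0,scc[7]=?,scc[8]=?)
step 7: low=(low[0]=0,low[1]=5,low[2]=2,low[3]=1,low[4]=4,low[5]=6,low[6]=3,low[7]=6,low[8]=7); scc=(scc[0]=4,scc[1]=5,scc[2]=1,scc[3]=2,scc[4]=3,scc[5]=?,scc[6]=0,scc[7]=?,scc[8]=?)
step 8: low=(low[0]=0,low[1]=5,low[2]=2,low[3]=1,low[4]=4,low[5]=6,low[6]=3,low[7]=6,low[8]=6); scc=(scc[0]=4,scc[1]=5,scc[2]=1,scc[3]=2,scc[4]=3,scc[5]=?,scc[6]=0,scc[7]=?,scc[8]=?)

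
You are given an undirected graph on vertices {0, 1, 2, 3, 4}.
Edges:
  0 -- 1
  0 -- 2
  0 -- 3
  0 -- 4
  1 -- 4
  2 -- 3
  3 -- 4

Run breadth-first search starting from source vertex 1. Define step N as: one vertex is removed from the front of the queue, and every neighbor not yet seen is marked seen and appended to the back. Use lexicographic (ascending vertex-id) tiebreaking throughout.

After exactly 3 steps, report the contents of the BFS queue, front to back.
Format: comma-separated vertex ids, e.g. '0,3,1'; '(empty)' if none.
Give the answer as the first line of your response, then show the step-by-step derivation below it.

2,3

step 1: dequeue 1; queue=[0,4]; order=1
step 2: dequeue 0; queue=[4,2,3]; order=1,0
step 3: dequeue 4; queue=[2,3]; order=1,0,4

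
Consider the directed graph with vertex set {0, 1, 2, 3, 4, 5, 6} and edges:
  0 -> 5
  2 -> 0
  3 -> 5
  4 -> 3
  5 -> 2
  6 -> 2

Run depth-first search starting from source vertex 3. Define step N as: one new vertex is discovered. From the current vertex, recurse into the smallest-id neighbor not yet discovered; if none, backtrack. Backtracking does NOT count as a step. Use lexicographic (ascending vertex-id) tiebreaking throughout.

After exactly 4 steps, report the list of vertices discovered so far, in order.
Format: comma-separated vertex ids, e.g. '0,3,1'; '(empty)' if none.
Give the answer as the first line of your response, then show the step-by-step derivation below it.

3,5,2,0

step 1: discover 3; path=3; order=3
step 2: discover 5; path=3>5; order=3,5
step 3: discover 2; path=3>5>2; order=3,5,2
step 4: discover 0; path=3>5>2>0; order=3,5,2,0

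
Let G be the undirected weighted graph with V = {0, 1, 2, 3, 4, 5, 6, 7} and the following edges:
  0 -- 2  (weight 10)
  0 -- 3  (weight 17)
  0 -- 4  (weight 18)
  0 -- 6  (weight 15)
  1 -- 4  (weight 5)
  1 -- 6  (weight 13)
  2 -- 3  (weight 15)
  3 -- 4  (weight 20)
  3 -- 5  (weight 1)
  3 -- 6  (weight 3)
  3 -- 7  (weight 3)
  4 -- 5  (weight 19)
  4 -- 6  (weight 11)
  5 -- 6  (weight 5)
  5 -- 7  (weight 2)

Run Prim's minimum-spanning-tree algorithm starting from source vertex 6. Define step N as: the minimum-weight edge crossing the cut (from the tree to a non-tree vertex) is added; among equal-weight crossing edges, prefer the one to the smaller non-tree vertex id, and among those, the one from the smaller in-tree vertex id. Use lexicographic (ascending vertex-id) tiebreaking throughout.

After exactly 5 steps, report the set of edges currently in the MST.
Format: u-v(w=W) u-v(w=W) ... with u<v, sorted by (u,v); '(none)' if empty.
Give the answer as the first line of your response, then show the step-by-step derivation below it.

1-4(w=5) 3-5(w=1) 3-6(w=3) 4-6(w=11) 5-7(w=2)

step 1: add edge 3-6 (w=3); MST = {3-6(w=3)}
step 2: add edge 3-5 (w=1); MST = {3-5(w=1) 3-6(w=3)}
step 3: add edge 5-7 (w=2); MST = {3-5(w=1) 3-6(w=3) 5-7(w=2)}
step 4: add edge 4-6 (w=11); MST = {3-5(w=1) 3-6(w=3) 4-6(w=11) 5-7(w=2)}
step 5: add edge 1-4 (w=5); MST = {1-4(w=5) 3-5(w=1) 3-6(w=3) 4-6(w=11) 5-7(w=2)}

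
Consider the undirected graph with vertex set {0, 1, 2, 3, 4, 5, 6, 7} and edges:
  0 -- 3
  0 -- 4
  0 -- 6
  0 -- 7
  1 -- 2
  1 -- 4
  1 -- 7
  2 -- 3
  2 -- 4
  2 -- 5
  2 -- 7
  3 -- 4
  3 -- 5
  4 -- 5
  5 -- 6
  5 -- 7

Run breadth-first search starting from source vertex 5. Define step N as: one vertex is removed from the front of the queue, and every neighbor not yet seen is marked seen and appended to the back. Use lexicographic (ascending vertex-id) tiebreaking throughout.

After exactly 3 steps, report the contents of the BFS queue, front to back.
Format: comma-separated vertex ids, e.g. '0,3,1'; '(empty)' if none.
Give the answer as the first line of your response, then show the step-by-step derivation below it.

4,6,7,1,0

step 1: dequeue 5; queue=[2,3,4,6,7]; order=5
step 2: dequeue 2; queue=[3,4,6,7,1]; order=5,2
step 3: dequeue 3; queue=[4,6,7,1,0]; order=5,2,3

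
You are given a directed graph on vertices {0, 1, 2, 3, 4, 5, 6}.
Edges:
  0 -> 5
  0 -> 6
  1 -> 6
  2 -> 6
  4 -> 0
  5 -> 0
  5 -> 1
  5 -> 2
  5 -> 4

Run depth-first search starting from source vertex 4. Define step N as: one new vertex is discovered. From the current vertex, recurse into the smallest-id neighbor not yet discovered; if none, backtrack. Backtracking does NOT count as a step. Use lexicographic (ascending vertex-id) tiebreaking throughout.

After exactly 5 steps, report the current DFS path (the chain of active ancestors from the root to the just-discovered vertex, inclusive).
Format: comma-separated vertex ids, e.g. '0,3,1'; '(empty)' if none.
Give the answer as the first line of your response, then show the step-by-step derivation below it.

4,0,5,1,6

step 1: discover 4; path=4; order=4
step 2: discover 0; path=4>0; order=4,0
step 3: discover 5; path=4>0>5; order=4,0,5
step 4: discover 1; path=4>0>5>1; order=4,0,5,1
step 5: discover 6; path=4>0>5>1>6; order=4,0,5,1,6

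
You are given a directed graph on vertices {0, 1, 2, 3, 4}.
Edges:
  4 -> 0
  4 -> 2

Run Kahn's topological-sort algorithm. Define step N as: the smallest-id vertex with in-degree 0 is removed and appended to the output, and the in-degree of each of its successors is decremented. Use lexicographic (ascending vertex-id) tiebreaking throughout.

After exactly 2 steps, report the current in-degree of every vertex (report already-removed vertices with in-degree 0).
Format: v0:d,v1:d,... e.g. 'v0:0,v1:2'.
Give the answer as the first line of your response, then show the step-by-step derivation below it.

v0:1,v1:0,v2:1,v3:0,v4:0

step 1: output 1; order=[1]; indeg=(1,0,1,0,0)
step 2: output 3; order=[1,3]; indeg=(1,0,1,0,0)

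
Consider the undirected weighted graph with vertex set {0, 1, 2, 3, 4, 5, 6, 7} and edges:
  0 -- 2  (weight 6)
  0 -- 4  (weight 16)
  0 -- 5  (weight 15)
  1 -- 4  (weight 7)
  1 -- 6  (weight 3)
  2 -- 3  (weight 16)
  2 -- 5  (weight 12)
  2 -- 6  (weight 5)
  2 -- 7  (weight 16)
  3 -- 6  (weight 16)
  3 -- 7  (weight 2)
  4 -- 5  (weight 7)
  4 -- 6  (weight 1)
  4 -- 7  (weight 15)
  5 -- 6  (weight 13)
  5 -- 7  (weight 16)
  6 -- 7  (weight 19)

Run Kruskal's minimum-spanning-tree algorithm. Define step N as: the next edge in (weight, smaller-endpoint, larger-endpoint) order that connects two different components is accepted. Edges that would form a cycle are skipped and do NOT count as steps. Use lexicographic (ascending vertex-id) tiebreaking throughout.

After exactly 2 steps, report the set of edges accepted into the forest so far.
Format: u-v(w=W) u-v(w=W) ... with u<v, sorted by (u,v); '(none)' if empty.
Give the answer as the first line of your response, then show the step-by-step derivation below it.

3-7(w=2) 4-6(w=1)

step 1: add edge 4-6 (w=1); MST = {4-6(w=1)}
step 2: add edge 3-7 (w=2); MST = {3-7(w=2) 4-6(w=1)}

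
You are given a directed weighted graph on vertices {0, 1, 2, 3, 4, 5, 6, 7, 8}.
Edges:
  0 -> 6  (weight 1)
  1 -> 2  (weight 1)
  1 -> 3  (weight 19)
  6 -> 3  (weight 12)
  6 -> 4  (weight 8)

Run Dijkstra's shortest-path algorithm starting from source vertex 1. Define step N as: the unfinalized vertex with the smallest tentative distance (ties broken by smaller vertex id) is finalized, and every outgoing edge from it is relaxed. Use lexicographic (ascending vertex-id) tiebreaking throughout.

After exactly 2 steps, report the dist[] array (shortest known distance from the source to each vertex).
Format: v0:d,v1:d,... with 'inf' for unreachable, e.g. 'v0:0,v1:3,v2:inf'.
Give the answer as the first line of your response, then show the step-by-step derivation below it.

v0:inf,v1:0,v2:1,v3:19,v4:inf,v5:inf,v6:inf,v7:inf,v8:inf

step 1: dist = v0:inf,v1:0,v2:1,v3:19,v4:inf,v5:inf,v6:inf,v7:inf,v8:inf
step 2: dist = v0:inf,v1:0,v2:1,v3:19,v4:inf,v5:inf,v6:inf,v7:inf,v8:inf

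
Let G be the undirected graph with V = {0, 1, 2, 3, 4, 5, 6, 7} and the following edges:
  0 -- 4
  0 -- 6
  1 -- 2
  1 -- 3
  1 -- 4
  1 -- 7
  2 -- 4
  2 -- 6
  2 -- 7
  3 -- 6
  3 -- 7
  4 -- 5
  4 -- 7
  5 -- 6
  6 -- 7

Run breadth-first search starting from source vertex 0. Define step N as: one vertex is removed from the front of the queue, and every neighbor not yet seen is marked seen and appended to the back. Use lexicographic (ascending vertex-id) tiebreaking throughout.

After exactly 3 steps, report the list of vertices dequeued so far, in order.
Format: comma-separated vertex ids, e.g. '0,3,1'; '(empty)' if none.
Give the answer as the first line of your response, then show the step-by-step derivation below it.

0,4,6

step 1: dequeue 0; queue=[4,6]; order=0
step 2: dequeue 4; queue=[6,1,2,5,7]; order=0,4
step 3: dequeue 6; queue=[1,2,5,7,3]; order=0,4,6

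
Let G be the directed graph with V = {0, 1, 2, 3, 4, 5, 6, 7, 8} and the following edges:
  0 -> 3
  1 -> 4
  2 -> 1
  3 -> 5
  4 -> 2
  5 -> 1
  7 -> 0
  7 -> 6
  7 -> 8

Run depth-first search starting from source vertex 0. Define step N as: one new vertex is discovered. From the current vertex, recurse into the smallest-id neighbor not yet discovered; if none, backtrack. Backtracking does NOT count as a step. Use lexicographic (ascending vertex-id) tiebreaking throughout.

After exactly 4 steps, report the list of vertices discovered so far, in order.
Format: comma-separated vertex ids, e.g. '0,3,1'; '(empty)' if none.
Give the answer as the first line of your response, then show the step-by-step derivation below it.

0,3,5,1

step 1: discover 0; path=0; order=0
step 2: discover 3; path=0>3; order=0,3
step 3: discover 5; path=0>3>5; order=0,3,5
step 4: discover 1; path=0>3>5>1; order=0,3,5,1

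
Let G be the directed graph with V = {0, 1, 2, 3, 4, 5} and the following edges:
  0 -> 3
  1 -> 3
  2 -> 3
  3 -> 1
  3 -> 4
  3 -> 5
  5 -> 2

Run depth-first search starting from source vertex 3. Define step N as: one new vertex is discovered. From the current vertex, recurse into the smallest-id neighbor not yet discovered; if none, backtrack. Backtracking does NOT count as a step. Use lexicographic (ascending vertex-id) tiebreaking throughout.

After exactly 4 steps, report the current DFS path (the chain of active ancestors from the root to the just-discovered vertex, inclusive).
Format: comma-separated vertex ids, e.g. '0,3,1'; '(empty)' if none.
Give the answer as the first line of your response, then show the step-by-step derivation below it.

3,5

step 1: discover 3; path=3; order=3
step 2: discover 1; path=3>1; order=3,1
step 3: discover 4; path=3>4; order=3,1,4
step 4: discover 5; path=3>5; order=3,1,4,5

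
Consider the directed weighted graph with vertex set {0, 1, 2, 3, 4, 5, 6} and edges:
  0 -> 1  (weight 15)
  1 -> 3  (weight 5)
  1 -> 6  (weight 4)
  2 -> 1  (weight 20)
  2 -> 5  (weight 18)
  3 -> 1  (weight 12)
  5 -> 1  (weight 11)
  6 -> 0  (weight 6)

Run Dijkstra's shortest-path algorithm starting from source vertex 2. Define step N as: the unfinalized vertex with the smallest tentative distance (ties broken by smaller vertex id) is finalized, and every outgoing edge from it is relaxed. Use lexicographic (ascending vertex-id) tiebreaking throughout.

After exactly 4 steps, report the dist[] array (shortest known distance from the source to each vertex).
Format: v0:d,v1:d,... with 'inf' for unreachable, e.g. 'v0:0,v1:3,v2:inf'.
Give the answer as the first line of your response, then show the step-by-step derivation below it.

v0:30,v1:20,v2:0,v3:25,v4:inf,v5:18,v6:24

step 1: dist = v0:inf,v1:20,v2:0,v3:inf,v4:inf,v5:18,v6:inf
step 2: dist = v0:inf,v1:20,v2:0,v3:inf,v4:inf,v5:18,v6:inf
step 3: dist = v0:inf,v1:20,v2:0,v3:25,v4:inf,v5:18,v6:24
step 4: dist = v0:30,v1:20,v2:0,v3:25,v4:inf,v5:18,v6:24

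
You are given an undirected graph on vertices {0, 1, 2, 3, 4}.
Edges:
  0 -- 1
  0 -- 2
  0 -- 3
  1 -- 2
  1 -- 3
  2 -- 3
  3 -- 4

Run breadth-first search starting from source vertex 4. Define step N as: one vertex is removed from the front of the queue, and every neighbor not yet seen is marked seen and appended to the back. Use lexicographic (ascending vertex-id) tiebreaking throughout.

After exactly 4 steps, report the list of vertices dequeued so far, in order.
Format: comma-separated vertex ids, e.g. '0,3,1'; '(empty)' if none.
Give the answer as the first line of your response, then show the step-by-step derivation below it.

4,3,0,1

step 1: dequeue 4; queue=[3]; order=4
step 2: dequeue 3; queue=[0,1,2]; order=4,3
step 3: dequeue 0; queue=[1,2]; order=4,3,0
step 4: dequeue 1; queue=[2]; order=4,3,0,1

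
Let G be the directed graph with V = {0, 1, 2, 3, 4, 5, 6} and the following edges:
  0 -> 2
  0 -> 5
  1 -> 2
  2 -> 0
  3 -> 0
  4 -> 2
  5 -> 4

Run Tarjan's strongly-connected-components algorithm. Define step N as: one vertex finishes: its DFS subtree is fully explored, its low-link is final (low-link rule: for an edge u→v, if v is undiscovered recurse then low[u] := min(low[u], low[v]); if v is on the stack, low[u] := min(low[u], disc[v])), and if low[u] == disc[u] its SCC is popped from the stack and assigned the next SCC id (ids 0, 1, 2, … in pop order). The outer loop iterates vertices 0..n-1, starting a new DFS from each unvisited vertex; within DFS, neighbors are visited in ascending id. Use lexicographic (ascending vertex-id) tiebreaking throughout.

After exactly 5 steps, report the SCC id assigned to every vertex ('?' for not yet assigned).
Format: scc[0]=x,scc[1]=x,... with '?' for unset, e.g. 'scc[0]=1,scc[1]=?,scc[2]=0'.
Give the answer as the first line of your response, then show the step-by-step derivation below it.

scc[0]=0,scc[1]=1,scc[2]=0,scc[3]=?,scc[4]=0,scc[5]=0,scc[6]=?

step 1: low=(low[0]=0,low[1]=?,low[2]=0,low[3]=?,low[4]=?,low[5]=?,low[6]=?); scc=(scc[0]=?,scc[1]=?,scc[2]=?,scc[3]=?,scc[4]=?,scc[5]=?,scc[6]=?)
step 2: low=(low[0]=0,low[1]=?,low[2]=0,low[3]=?,low[4]=1,low[5]=2,low[6]=?); scc=(scc[0]=?,scc[1]=?,scc[2]=?,scc[3]=?,scc[4]=?,scc[5]=?,scc[6]=?)
step 3: low=(low[0]=0,low[1]=?,low[2]=0,low[3]=?,low[4]=1,low[5]=1,low[6]=?); scc=(scc[0]=?,scc[1]=?,scc[2]=?,scc[3]=?,scc[4]=?,scc[5]=?,scc[6]=?)
step 4: low=(low[0]=0,low[1]=?,low[2]=0,low[3]=?,low[4]=1,low[5]=1,low[6]=?); scc=(scc[0]=0,scc[1]=?,scc[2]=0,scc[3]=?,scc[4]=0,scc[5]=0,scc[6]=?)
step 5: low=(low[0]=0,low[1]=4,low[2]=0,low[3]=?,low[4]=1,low[5]=1,low[6]=?); scc=(scc[0]=0,scc[1]=1,scc[2]=0,scc[3]=?,scc[4]=0,scc[5]=0,scc[6]=?)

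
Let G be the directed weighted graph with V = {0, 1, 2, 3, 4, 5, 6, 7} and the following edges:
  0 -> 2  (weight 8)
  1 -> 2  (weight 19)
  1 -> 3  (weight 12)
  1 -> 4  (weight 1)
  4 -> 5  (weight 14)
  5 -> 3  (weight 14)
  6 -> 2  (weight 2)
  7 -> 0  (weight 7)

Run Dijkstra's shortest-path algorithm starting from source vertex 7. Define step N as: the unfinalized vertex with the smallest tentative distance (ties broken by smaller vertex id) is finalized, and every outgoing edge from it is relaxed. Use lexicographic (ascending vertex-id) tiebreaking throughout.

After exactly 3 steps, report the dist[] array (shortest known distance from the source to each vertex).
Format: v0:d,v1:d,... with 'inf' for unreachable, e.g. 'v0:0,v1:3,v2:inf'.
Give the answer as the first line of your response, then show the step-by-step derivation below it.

v0:7,v1:inf,v2:15,v3:inf,v4:inf,v5:inf,v6:inf,v7:0

step 1: dist = v0:7,v1:inf,v2:inf,v3:inf,v4:inf,v5:inf,v6:inf,v7:0
step 2: dist = v0:7,v1:inf,v2:15,v3:inf,v4:inf,v5:inf,v6:inf,v7:0
step 3: dist = v0:7,v1:inf,v2:15,v3:inf,v4:inf,v5:inf,v6:inf,v7:0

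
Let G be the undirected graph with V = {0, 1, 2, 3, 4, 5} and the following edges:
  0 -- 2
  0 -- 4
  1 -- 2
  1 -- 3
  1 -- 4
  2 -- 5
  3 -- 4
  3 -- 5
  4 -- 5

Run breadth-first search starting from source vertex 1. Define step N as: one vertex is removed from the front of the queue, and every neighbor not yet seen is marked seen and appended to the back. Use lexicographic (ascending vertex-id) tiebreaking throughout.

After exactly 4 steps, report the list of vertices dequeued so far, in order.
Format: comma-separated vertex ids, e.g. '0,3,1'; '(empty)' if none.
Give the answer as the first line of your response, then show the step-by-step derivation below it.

1,2,3,4

step 1: dequeue 1; queue=[2,3,4]; order=1
step 2: dequeue 2; queue=[3,4,0,5]; order=1,2
step 3: dequeue 3; queue=[4,0,5]; order=1,2,3
step 4: dequeue 4; queue=[0,5]; order=1,2,3,4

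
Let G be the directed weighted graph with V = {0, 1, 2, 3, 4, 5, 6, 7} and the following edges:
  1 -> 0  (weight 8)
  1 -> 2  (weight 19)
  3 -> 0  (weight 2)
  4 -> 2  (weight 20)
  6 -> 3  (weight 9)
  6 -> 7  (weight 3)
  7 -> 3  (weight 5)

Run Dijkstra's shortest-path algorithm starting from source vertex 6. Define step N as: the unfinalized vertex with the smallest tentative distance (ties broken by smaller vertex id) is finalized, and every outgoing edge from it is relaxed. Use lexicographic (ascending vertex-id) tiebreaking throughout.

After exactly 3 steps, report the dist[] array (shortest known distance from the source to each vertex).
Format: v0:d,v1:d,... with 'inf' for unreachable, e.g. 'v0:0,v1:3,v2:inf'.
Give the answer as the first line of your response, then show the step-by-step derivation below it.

v0:10,v1:inf,v2:inf,v3:8,v4:inf,v5:inf,v6:0,v7:3

step 1: dist = v0:inf,v1:inf,v2:inf,v3:9,v4:inf,v5:inf,v6:0,v7:3
step 2: dist = v0:inf,v1:inf,v2:inf,v3:8,v4:inf,v5:inf,v6:0,v7:3
step 3: dist = v0:10,v1:inf,v2:inf,v3:8,v4:inf,v5:inf,v6:0,v7:3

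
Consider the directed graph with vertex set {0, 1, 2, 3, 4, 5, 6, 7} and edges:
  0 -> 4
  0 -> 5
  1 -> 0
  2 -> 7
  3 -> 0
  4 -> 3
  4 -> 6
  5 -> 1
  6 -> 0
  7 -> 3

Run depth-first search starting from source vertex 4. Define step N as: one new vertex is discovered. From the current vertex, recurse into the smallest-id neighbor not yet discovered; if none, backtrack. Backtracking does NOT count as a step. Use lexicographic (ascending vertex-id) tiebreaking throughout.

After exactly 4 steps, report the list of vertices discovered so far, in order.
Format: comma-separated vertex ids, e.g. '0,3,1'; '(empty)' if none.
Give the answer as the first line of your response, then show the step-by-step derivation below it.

4,3,0,5

step 1: discover 4; path=4; order=4
step 2: discover 3; path=4>3; order=4,3
step 3: discover 0; path=4>3>0; order=4,3,0
step 4: discover 5; path=4>3>0>5; order=4,3,0,5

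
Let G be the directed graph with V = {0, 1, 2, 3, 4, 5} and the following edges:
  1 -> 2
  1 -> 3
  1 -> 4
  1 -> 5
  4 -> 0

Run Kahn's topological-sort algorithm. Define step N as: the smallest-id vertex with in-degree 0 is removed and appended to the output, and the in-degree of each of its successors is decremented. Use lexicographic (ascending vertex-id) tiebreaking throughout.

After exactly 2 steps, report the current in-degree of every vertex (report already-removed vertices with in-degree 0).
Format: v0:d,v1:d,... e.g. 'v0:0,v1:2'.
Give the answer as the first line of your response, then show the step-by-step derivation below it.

v0:1,v1:0,v2:0,v3:0,v4:0,v5:0

step 1: output 1; order=[1]; indeg=(1,0,0,0,0,0)
step 2: output 2; order=[1,2]; indeg=(1,0,0,0,0,0)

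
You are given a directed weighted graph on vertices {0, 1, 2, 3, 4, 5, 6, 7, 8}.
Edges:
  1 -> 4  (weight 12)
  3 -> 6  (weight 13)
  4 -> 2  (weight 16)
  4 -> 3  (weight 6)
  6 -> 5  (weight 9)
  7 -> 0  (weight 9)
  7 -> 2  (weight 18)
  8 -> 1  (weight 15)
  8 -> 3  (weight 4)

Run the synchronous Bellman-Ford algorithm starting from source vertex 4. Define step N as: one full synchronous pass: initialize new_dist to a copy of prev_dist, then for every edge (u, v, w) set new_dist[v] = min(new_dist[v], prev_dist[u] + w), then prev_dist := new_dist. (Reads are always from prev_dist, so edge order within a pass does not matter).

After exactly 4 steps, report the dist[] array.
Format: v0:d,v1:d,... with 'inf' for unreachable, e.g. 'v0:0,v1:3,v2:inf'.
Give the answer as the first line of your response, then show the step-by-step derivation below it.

v0:inf,v1:inf,v2:16,v3:6,v4:0,v5:28,v6:19,v7:inf,v8:inf

step 1: dist = v0:inf,v1:inf,v2:16,v3:6,v4:0,v5:inf,v6:inf,v7:inf,v8:inf
step 2: dist = v0:inf,v1:inf,v2:16,v3:6,v4:0,v5:inf,v6:19,v7:inf,v8:inf
step 3: dist = v0:inf,v1:inf,v2:16,v3:6,v4:0,v5:28,v6:19,v7:inf,v8:inf
step 4: dist = v0:inf,v1:inf,v2:16,v3:6,v4:0,v5:28,v6:19,v7:inf,v8:inf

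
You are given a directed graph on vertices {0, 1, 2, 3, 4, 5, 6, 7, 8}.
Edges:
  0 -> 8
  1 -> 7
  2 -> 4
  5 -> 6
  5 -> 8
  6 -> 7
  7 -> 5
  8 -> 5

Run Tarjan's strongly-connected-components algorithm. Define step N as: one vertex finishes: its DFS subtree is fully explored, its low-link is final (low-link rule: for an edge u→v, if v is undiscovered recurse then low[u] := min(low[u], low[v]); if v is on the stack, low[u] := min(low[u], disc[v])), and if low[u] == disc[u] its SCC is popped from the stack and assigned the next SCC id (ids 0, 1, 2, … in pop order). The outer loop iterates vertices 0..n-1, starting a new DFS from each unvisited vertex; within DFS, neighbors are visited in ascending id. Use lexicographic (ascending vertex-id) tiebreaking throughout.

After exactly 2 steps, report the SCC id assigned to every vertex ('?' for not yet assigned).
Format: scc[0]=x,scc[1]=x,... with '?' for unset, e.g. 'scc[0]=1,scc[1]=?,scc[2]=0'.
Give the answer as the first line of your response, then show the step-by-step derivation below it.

scc[0]=?,scc[1]=?,scc[2]=?,scc[3]=?,scc[4]=?,scc[5]=?,scc[6]=?,scc[7]=?,scc[8]=?

step 1: low=(low[0]=0,low[1]=?,low[2]=?,low[3]=?,low[4]=?,low[5]=2,low[6]=3,low[7]=2,low[8]=1); scc=(scc[0]=?,scc[1]=?,scc[2]=?,scc[3]=?,scc[4]=?,scc[5]=?,scc[6]=?,scc[7]=?,scc[8]=?)
step 2: low=(low[0]=0,low[1]=?,low[2]=?,low[3]=?,low[4]=?,low[5]=2,low[6]=2,low[7]=2,low[8]=1); scc=(scc[0]=?,scc[1]=?,scc[2]=?,scc[3]=?,scc[4]=?,scc[5]=?,scc[6]=?,scc[7]=?,scc[8]=?)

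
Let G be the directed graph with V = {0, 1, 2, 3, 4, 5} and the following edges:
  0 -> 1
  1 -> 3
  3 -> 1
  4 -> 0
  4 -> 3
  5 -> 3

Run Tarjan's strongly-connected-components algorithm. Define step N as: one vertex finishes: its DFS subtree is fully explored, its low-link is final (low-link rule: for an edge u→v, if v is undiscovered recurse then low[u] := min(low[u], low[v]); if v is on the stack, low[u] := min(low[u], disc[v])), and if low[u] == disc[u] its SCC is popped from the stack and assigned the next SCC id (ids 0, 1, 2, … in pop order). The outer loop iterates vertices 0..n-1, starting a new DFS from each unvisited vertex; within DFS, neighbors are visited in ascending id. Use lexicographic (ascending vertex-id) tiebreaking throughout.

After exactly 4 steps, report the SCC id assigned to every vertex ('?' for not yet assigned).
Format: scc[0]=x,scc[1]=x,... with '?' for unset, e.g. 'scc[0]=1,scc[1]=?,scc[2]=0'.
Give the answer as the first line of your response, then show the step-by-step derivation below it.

scc[0]=1,scc[1]=0,scc[2]=2,scc[3]=0,scc[4]=?,scc[5]=?

step 1: low=(low[0]=0,low[1]=1,low[2]=?,low[3]=1,low[4]=?,low[5]=?); scc=(scc[0]=?,scc[1]=?,scc[2]=?,scc[3]=?,scc[4]=?,scc[5]=?)
step 2: low=(low[0]=0,low[1]=1,low[2]=?,low[3]=1,low[4]=?,low[5]=?); scc=(scc[0]=?,scc[1]=0,scc[2]=?,scc[3]=0,scc[4]=?,scc[5]=?)
step 3: low=(low[0]=0,low[1]=1,low[2]=?,low[3]=1,low[4]=?,low[5]=?); scc=(scc[0]=1,scc[1]=0,scc[2]=?,scc[3]=0,scc[4]=?,scc[5]=?)
step 4: low=(low[0]=0,low[1]=1,low[2]=3,low[3]=1,low[4]=?,low[5]=?); scc=(scc[0]=1,scc[1]=0,scc[2]=2,scc[3]=0,scc[4]=?,scc[5]=?)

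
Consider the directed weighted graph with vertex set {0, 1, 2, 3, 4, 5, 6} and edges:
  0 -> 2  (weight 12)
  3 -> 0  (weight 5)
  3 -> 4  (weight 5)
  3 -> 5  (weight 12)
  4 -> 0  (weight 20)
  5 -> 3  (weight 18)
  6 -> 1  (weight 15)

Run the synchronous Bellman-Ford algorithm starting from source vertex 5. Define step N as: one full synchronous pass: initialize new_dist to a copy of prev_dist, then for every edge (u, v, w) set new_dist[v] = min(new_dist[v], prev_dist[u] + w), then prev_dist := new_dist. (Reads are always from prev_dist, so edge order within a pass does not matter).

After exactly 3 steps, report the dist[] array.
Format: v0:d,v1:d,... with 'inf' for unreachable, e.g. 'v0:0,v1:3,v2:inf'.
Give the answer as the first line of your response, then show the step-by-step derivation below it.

v0:23,v1:inf,v2:35,v3:18,v4:23,v5:0,v6:inf

step 1: dist = v0:inf,v1:inf,v2:inf,v3:18,v4:inf,v5:0,v6:inf
step 2: dist = v0:23,v1:inf,v2:inf,v3:18,v4:23,v5:0,v6:inf
step 3: dist = v0:23,v1:inf,v2:35,v3:18,v4:23,v5:0,v6:inf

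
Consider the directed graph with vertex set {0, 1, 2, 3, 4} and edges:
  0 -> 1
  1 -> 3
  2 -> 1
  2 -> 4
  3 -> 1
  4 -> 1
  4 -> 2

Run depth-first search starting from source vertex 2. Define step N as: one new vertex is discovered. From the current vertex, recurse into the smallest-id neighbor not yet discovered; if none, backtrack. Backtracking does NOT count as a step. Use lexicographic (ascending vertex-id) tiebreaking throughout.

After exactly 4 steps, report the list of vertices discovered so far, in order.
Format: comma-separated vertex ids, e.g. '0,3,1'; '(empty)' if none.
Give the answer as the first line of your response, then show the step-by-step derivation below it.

2,1,3,4

step 1: discover 2; path=2; order=2
step 2: discover 1; path=2>1; order=2,1
step 3: discover 3; path=2>1>3; order=2,1,3
step 4: discover 4; path=2>4; order=2,1,3,4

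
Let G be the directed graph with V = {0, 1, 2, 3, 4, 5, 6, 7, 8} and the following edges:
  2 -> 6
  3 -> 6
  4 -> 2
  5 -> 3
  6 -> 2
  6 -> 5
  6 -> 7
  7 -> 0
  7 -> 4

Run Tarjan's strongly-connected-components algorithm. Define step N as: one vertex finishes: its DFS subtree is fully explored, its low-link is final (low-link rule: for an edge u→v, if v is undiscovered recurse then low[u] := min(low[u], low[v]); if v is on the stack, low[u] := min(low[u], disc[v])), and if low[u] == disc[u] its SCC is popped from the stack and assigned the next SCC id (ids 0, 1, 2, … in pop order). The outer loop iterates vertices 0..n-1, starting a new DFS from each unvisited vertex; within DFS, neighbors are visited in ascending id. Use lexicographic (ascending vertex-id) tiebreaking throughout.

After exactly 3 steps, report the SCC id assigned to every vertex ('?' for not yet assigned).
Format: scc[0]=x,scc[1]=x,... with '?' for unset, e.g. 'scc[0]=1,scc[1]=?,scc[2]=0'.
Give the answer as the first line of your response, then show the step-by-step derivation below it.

scc[0]=0,scc[1]=1,scc[2]=?,scc[3]=?,scc[4]=?,scc[5]=?,scc[6]=?,scc[7]=?,scc[8]=?

step 1: low=(low[0]=0,low[1]=?,low[2]=?,low[3]=?,low[4]=?,low[5]=?,low[6]=?,low[7]=?,low[8]=?); scc=(scc[0]=0,scc[1]=?,scc[2]=?,scc[3]=?,scc[4]=?,scc[5]=?,scc[6]=?,scc[7]=?,scc[8]=?)
step 2: low=(low[0]=0,low[1]=1,low[2]=?,low[3]=?,low[4]=?,low[5]=?,low[6]=?,low[7]=?,low[8]=?); scc=(scc[0]=0,scc[1]=1,scc[2]=?,scc[3]=?,scc[4]=?,scc[5]=?,scc[6]=?,scc[7]=?,scc[8]=?)
step 3: low=(low[0]=0,low[1]=1,low[2]=2,low[3]=3,low[4]=?,low[5]=4,low[6]=2,low[7]=?,low[8]=?); scc=(scc[0]=0,scc[1]=1,scc[2]=?,scc[3]=?,scc[4]=?,scc[5]=?,scc[6]=?,scc[7]=?,scc[8]=?)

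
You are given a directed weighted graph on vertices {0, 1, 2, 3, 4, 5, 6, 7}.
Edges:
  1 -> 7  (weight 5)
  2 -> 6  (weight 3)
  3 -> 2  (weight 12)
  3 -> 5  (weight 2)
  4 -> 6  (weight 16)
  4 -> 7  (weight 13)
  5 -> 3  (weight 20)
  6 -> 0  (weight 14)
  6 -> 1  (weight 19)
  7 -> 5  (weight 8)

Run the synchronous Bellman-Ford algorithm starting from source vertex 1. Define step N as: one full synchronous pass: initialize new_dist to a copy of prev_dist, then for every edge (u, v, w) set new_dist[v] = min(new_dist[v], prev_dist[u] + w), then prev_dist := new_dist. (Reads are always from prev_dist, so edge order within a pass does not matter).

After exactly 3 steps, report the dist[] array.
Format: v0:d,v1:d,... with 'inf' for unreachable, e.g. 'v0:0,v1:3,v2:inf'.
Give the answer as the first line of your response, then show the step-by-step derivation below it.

v0:inf,v1:0,v2:inf,v3:33,v4:inf,v5:13,v6:inf,v7:5

step 1: dist = v0:inf,v1:0,v2:inf,v3:inf,v4:inf,v5:inf,v6:inf,v7:5
step 2: dist = v0:inf,v1:0,v2:inf,v3:inf,v4:inf,v5:13,v6:inf,v7:5
step 3: dist = v0:inf,v1:0,v2:inf,v3:33,v4:inf,v5:13,v6:inf,v7:5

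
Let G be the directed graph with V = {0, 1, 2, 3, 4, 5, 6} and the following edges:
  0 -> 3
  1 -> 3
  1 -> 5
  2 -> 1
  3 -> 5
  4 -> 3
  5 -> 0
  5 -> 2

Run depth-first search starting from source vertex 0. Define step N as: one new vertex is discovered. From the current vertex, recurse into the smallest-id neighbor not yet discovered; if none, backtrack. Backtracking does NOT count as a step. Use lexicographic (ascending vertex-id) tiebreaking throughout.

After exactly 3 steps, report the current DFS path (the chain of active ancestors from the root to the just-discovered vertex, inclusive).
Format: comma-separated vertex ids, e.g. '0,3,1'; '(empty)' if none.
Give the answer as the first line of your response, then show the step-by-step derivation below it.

0,3,5

step 1: discover 0; path=0; order=0
step 2: discover 3; path=0>3; order=0,3
step 3: discover 5; path=0>3>5; order=0,3,5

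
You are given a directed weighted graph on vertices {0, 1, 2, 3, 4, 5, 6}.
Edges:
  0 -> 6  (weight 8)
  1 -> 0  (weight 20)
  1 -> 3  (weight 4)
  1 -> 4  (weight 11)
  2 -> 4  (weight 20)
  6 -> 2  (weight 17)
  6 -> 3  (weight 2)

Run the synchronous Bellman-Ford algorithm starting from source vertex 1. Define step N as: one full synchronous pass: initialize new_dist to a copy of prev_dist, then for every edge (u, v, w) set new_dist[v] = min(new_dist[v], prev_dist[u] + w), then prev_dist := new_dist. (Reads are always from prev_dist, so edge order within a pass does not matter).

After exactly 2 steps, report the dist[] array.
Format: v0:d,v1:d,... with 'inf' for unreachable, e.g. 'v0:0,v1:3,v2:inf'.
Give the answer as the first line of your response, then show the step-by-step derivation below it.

v0:20,v1:0,v2:inf,v3:4,v4:11,v5:inf,v6:28

step 1: dist = v0:20,v1:0,v2:inf,v3:4,v4:11,v5:inf,v6:inf
step 2: dist = v0:20,v1:0,v2:inf,v3:4,v4:11,v5:inf,v6:28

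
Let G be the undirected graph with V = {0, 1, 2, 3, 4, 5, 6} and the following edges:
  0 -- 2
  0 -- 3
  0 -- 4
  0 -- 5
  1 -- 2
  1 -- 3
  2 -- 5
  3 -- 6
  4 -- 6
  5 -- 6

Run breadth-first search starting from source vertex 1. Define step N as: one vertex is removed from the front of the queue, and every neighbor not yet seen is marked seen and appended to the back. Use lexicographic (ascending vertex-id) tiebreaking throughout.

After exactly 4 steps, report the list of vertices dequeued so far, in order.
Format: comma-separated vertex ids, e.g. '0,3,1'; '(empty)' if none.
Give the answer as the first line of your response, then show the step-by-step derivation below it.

1,2,3,0

step 1: dequeue 1; queue=[2,3]; order=1
step 2: dequeue 2; queue=[3,0,5]; order=1,2
step 3: dequeue 3; queue=[0,5,6]; order=1,2,3
step 4: dequeue 0; queue=[5,6,4]; order=1,2,3,0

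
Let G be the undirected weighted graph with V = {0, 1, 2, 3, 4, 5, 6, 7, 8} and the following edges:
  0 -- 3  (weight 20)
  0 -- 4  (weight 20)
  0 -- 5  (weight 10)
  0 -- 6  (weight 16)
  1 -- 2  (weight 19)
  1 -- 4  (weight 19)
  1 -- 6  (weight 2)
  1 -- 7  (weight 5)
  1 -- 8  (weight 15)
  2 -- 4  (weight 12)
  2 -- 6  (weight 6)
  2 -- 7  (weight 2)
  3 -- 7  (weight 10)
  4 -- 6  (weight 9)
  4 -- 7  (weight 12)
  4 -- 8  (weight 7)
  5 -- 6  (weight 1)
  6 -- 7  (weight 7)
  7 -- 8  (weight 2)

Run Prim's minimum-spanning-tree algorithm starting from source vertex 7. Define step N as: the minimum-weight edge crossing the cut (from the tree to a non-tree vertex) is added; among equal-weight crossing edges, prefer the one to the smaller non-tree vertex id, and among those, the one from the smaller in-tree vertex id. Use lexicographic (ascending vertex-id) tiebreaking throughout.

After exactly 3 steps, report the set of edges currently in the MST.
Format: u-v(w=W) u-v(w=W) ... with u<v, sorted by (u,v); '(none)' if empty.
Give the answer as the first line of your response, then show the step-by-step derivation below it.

1-7(w=5) 2-7(w=2) 7-8(w=2)

step 1: add edge 2-7 (w=2); MST = {2-7(w=2)}
step 2: add edge 7-8 (w=2); MST = {2-7(w=2) 7-8(w=2)}
step 3: add edge 1-7 (w=5); MST = {1-7(w=5) 2-7(w=2) 7-8(w=2)}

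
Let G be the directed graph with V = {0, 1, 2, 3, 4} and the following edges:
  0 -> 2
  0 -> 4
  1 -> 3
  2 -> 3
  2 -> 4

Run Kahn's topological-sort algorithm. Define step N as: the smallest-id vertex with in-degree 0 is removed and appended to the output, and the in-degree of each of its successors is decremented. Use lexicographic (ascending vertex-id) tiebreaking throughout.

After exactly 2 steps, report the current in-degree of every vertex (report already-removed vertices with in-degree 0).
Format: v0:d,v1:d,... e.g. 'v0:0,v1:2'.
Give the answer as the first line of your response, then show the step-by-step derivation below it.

v0:0,v1:0,v2:0,v3:1,v4:1

step 1: output 0; order=[0]; indeg=(0,0,0,2,1)
step 2: output 1; order=[0,1]; indeg=(0,0,0,1,1)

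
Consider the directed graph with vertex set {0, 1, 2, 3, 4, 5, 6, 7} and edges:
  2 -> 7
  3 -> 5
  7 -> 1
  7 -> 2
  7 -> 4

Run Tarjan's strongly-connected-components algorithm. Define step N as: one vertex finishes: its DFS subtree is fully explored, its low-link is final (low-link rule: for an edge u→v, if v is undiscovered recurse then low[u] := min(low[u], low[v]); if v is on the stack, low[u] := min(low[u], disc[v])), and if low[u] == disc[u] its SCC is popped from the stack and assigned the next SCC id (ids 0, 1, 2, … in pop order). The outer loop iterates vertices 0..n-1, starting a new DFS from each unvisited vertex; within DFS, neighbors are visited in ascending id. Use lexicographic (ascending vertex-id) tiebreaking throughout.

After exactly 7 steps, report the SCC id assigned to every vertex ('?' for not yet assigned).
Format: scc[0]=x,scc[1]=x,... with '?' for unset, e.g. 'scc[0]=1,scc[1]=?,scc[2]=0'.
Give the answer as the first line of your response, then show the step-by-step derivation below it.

scc[0]=0,scc[1]=1,scc[2]=3,scc[3]=5,scc[4]=2,scc[5]=4,scc[6]=?,scc[7]=3

step 1: low=(low[0]=0,low[1]=?,low[2]=?,low[3]=?,low[4]=?,low[5]=?,low[6]=?,low[7]=?); scc=(scc[0]=0,scc[1]=?,scc[2]=?,scc[3]=?,scc[4]=?,scc[5]=?,scc[6]=?,scc[7]=?)
step 2: low=(low[0]=0,low[1]=1,low[2]=?,low[3]=?,low[4]=?,low[5]=?,low[6]=?,low[7]=?); scc=(scc[0]=0,scc[1]=1,scc[2]=?,scc[3]=?,scc[4]=?,scc[5]=?,scc[6]=?,scc[7]=?)
step 3: low=(low[0]=0,low[1]=1,low[2]=2,low[3]=?,low[4]=4,low[5]=?,low[6]=?,low[7]=2); scc=(scc[0]=0,scc[1]=1,scc[2]=?,scc[3]=?,scc[4]=2,scc[5]=?,scc[6]=?,scc[7]=?)
step 4: low=(low[0]=0,low[1]=1,low[2]=2,low[3]=?,low[4]=4,low[5]=?,low[6]=?,low[7]=2); scc=(scc[0]=0,scc[1]=1,scc[2]=?,scc[3]=?,scc[4]=2,scc[5]=?,scc[6]=?,scc[7]=?)
step 5: low=(low[0]=0,low[1]=1,low[2]=2,low[3]=?,low[4]=4,low[5]=?,low[6]=?,low[7]=2); scc=(scc[0]=0,scc[1]=1,scc[2]=3,scc[3]=?,scc[4]=2,scc[5]=?,scc[6]=?,scc[7]=3)
step 6: low=(low[0]=0,low[1]=1,low[2]=2,low[3]=5,low[4]=4,low[5]=6,low[6]=?,low[7]=2); scc=(scc[0]=0,scc[1]=1,scc[2]=3,scc[3]=?,scc[4]=2,scc[5]=4,scc[6]=?,scc[7]=3)
step 7: low=(low[0]=0,low[1]=1,low[2]=2,low[3]=5,low[4]=4,low[5]=6,low[6]=?,low[7]=2); scc=(scc[0]=0,scc[1]=1,scc[2]=3,scc[3]=5,scc[4]=2,scc[5]=4,scc[6]=?,scc[7]=3)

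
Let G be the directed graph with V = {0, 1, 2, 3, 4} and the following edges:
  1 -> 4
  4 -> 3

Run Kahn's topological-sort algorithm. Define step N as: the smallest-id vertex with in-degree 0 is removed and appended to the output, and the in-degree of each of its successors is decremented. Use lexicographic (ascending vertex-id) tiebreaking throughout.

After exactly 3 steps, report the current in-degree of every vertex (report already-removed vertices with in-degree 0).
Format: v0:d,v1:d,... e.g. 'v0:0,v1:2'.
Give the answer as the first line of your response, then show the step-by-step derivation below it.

v0:0,v1:0,v2:0,v3:1,v4:0

step 1: output 0; order=[0]; indeg=(0,0,0,1,1)
step 2: output 1; order=[0,1]; indeg=(0,0,0,1,0)
step 3: output 2; order=[0,1,2]; indeg=(0,0,0,1,0)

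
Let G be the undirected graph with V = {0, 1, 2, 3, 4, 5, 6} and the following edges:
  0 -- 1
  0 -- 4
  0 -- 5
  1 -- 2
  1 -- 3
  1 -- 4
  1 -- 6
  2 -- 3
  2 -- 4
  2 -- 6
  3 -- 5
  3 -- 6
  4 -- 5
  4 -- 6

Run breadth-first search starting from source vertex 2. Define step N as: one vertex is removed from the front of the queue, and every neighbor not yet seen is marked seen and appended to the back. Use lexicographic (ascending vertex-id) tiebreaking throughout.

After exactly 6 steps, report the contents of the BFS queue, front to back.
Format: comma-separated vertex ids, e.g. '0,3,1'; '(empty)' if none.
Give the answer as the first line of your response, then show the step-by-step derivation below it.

5

step 1: dequeue 2; queue=[1,3,4,6]; order=2
step 2: dequeue 1; queue=[3,4,6,0]; order=2,1
step 3: dequeue 3; queue=[4,6,0,5]; order=2,1,3
step 4: dequeue 4; queue=[6,0,5]; order=2,1,3,4
step 5: dequeue 6; queue=[0,5]; order=2,1,3,4,6
step 6: dequeue 0; queue=[5]; order=2,1,3,4,6,0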